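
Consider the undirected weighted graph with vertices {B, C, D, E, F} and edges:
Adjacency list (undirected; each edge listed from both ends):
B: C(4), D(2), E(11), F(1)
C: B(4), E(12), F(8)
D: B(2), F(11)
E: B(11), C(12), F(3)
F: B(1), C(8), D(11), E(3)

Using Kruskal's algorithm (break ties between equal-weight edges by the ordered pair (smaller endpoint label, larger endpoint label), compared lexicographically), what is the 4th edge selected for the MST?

B-C

Kruskal's algorithm — process edges by increasing weight (ties by edge label):
B—F (1): add — endpoints in different components.
B—D (2): add — endpoints in different components.
E—F (3): add — endpoints in different components.
B—C (4): add — endpoints in different components.
The 4th edge added is B—C.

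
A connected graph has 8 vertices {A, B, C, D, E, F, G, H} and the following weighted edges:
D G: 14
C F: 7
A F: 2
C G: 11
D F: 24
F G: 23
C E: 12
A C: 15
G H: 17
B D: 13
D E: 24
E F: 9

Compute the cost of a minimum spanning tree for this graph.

Grow the tree from G using Prim:
Step 1: cheapest edge leaving the tree is C G (11); add C.
Step 2: cheapest edge leaving the tree is C F (7); add F.
Step 3: cheapest edge leaving the tree is A F (2); add A.
Step 4: cheapest edge leaving the tree is E F (9); add E.
Step 5: cheapest edge leaving the tree is D G (14); add D.
Step 6: cheapest edge leaving the tree is B D (13); add B.
Step 7: cheapest edge leaving the tree is G H (17); add H.
MST edges: C G, C F, A F, E F, D G, B D, G H; total weight 11+7+2+9+14+13+17 = 73.

73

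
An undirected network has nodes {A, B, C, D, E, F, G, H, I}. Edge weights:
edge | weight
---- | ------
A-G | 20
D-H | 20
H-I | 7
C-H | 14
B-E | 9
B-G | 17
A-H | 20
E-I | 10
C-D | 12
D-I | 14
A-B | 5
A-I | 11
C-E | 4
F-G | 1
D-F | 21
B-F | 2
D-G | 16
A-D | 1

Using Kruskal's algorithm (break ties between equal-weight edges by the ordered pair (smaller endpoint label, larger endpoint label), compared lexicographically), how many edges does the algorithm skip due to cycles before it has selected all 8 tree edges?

0

Kruskal: consider edges lightest-first.
A-D (1): add — endpoints in different components.
F-G (1): add — endpoints in different components.
B-F (2): add — endpoints in different components.
C-E (4): add — endpoints in different components.
A-B (5): add — endpoints in different components.
H-I (7): add — endpoints in different components.
B-E (9): add — endpoints in different components.
E-I (10): add — endpoints in different components.
Edges rejected before the tree was complete: 0.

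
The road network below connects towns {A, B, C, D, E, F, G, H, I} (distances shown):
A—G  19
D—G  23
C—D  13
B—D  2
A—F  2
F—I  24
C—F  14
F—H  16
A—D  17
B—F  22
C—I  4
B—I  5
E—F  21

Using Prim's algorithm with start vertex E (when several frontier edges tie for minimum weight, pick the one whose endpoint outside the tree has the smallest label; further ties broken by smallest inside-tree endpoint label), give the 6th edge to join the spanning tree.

B-D

Grow the tree from E using Prim:
Step 1: frontier [E—F 21] → take E—F (21); add F.
Step 2: frontier [A—F 2, C—F 14, F—H 16, B—F 22, F—I 24] → take A—F (2); add A.
Step 3: frontier [A—D 17, A—G 19, C—F 14, F—H 16, B—F 22, F—I 24] → take C—F (14); add C.
Step 4: frontier [A—D 17, A—G 19, C—I 4, C—D 13, F—H 16, B—F 22, F—I 24] → take C—I (4); add I.
Step 5: frontier [A—D 17, A—G 19, C—D 13, F—H 16, B—F 22, B—I 5] → take B—I (5); add B.
Step 6: frontier [A—D 17, A—G 19, B—D 2, C—D 13, F—H 16] → take B—D (2); add D.
Step 7: frontier [A—G 19, D—G 23, F—H 16] → take F—H (16); add H.
Step 8: frontier [A—G 19, D—G 23] → take A—G (19); add G.
The 6th edge added is B—D.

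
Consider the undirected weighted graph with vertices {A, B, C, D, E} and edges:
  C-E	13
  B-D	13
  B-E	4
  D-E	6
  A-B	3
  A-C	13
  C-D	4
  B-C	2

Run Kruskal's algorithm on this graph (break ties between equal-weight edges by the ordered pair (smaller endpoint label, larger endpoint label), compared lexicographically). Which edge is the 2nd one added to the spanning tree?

Sort edges by weight, then run Kruskal:
B-C (2): add — endpoints in different components.
A-B (3): add — endpoints in different components.
B-E (4): add — endpoints in different components.
C-D (4): add — endpoints in different components.
The 2nd edge added is A-B.

A-B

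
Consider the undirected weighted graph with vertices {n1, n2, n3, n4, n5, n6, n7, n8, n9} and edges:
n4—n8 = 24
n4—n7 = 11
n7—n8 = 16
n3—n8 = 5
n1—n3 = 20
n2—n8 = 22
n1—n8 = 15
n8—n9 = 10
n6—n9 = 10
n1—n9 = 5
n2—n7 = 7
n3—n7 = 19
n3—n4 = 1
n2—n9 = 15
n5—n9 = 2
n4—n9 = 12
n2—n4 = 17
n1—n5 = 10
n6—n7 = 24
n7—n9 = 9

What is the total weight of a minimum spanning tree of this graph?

49

Kruskal's algorithm — process edges by increasing weight (ties by edge label):
n3—n4 (1): add — endpoints in different components.
n5—n9 (2): add — endpoints in different components.
n1—n9 (5): add — endpoints in different components.
n3—n8 (5): add — endpoints in different components.
n2—n7 (7): add — endpoints in different components.
n7—n9 (9): add — endpoints in different components.
n1—n5 (10): skip — n1 and n5 already connected.
n6—n9 (10): add — endpoints in different components.
n8—n9 (10): add — endpoints in different components.
MST edges: n3—n4, n5—n9, n1—n9, n3—n8, n2—n7, n7—n9, n6—n9, n8—n9; total weight 1+2+5+5+7+9+10+10 = 49.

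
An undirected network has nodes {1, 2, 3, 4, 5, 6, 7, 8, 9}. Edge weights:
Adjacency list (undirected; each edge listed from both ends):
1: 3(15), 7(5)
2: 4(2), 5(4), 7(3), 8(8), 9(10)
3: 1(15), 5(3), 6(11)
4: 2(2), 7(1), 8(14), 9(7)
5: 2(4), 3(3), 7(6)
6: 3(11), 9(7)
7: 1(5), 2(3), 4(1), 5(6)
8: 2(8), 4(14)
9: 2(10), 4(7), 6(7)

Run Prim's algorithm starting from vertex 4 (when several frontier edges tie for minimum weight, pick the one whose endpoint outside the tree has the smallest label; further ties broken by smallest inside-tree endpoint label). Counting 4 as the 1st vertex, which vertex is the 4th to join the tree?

Prim's algorithm from 4:
Step 1: cheapest edge leaving the tree is 4—7 (1); add 7.
Step 2: cheapest edge leaving the tree is 2—4 (2); add 2.
Step 3: cheapest edge leaving the tree is 2—5 (4); add 5.
Step 4: cheapest edge leaving the tree is 3—5 (3); add 3.
Step 5: cheapest edge leaving the tree is 1—7 (5); add 1.
Step 6: cheapest edge leaving the tree is 4—9 (7); add 9.
Step 7: cheapest edge leaving the tree is 6—9 (7); add 6.
Step 8: cheapest edge leaving the tree is 2—8 (8); add 8.
Vertex order: 4, 7, 2, 5, 3, 1, 9, 6, 8. The 4th vertex is 5.

5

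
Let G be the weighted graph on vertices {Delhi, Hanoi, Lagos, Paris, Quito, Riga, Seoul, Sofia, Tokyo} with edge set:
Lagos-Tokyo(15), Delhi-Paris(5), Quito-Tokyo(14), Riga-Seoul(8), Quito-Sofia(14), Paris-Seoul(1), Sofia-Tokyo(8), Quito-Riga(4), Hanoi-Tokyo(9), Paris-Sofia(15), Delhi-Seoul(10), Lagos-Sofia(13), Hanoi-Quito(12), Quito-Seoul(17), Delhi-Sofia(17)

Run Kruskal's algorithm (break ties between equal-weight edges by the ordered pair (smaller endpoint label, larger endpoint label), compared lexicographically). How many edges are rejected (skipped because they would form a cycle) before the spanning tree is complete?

1

Kruskal's algorithm — process edges by increasing weight (ties by edge label):
Paris-Seoul (1): add — endpoints in different components.
Quito-Riga (4): add — endpoints in different components.
Delhi-Paris (5): add — endpoints in different components.
Riga-Seoul (8): add — endpoints in different components.
Sofia-Tokyo (8): add — endpoints in different components.
Hanoi-Tokyo (9): add — endpoints in different components.
Delhi-Seoul (10): skip — Delhi and Seoul already connected.
Hanoi-Quito (12): add — endpoints in different components.
Lagos-Sofia (13): add — endpoints in different components.
Edges rejected before the tree was complete: 1.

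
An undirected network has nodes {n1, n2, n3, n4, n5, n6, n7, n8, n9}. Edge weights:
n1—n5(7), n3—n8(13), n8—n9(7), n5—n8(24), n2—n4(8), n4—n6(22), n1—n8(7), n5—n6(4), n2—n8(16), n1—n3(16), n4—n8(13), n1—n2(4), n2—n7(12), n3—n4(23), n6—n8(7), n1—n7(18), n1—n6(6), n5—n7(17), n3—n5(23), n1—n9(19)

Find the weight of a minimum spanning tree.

Kruskal: consider edges lightest-first.
n1—n2 (4): add — endpoints in different components.
n5—n6 (4): add — endpoints in different components.
n1—n6 (6): add — endpoints in different components.
n1—n5 (7): skip — n5 and n1 already connected.
n1—n8 (7): add — endpoints in different components.
n6—n8 (7): skip — n8 and n6 already connected.
n8—n9 (7): add — endpoints in different components.
n2—n4 (8): add — endpoints in different components.
n2—n7 (12): add — endpoints in different components.
n3—n8 (13): add — endpoints in different components.
MST edges: n1—n2, n5—n6, n1—n6, n1—n8, n8—n9, n2—n4, n2—n7, n3—n8; total weight 4+4+6+7+7+8+12+13 = 61.

61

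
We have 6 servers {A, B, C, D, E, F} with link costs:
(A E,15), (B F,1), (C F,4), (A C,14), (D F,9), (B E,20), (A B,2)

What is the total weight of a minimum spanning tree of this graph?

Prim's algorithm from E:
Step 1: frontier [A E 15, B E 20] → take A E (15); add A.
Step 2: frontier [A B 2, A C 14, B E 20] → take A B (2); add B.
Step 3: frontier [A C 14, B F 1] → take B F (1); add F.
Step 4: frontier [A C 14, C F 4, D F 9] → take C F (4); add C.
Step 5: frontier [D F 9] → take D F (9); add D.
MST edges: A E, A B, B F, C F, D F; total weight 15+2+1+4+9 = 31.

31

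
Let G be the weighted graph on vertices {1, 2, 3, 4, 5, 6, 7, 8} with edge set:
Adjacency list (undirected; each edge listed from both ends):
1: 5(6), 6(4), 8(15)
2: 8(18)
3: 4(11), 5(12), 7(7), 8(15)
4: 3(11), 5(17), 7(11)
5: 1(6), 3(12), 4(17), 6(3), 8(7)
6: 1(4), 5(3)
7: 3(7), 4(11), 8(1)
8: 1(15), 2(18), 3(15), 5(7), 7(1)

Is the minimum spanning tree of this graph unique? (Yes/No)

Kruskal: consider edges lightest-first.
7 8 (1): add — endpoints in different components.
5 6 (3): add — endpoints in different components.
1 6 (4): add — endpoints in different components.
1 5 (6): skip — 1 and 5 already connected.
3 7 (7): add — endpoints in different components.
5 8 (7): add — endpoints in different components.
3 4 (11): add — endpoints in different components.
4 7 (11): skip — 4 and 7 already connected.
3 5 (12): skip — 3 and 5 already connected.
1 8 (15): skip — 1 and 8 already connected.
3 8 (15): skip — 3 and 8 already connected.
4 5 (17): skip — 4 and 5 already connected.
2 8 (18): add — endpoints in different components.
Non-tree edge 4 7 has weight 11, equal to the heaviest edge on its tree cycle — swapping gives another MST of the same weight. Not unique.

No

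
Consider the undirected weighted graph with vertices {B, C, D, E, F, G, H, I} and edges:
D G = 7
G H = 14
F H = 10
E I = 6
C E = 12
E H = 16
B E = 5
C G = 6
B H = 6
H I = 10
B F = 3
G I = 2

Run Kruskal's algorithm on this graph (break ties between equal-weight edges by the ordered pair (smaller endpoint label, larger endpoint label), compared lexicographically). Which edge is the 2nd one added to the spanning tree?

B-F

Kruskal: consider edges lightest-first.
G I (2): add — endpoints in different components.
B F (3): add — endpoints in different components.
B E (5): add — endpoints in different components.
B H (6): add — endpoints in different components.
C G (6): add — endpoints in different components.
E I (6): add — endpoints in different components.
D G (7): add — endpoints in different components.
The 2nd edge added is B F.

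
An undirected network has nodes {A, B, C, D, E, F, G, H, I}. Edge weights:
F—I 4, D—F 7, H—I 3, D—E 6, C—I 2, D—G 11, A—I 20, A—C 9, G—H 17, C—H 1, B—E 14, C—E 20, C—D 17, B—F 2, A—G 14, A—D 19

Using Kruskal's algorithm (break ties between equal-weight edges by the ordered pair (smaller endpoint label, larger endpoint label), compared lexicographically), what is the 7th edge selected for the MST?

Kruskal: consider edges lightest-first.
C—H (1): add — endpoints in different components.
B—F (2): add — endpoints in different components.
C—I (2): add — endpoints in different components.
H—I (3): skip — H and I already connected.
F—I (4): add — endpoints in different components.
D—E (6): add — endpoints in different components.
D—F (7): add — endpoints in different components.
A—C (9): add — endpoints in different components.
D—G (11): add — endpoints in different components.
The 7th edge added is A—C.

A-C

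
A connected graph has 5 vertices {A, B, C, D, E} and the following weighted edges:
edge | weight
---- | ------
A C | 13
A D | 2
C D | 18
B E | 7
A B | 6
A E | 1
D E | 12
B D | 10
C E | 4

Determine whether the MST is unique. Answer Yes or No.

Yes

Sort edges by weight, then run Kruskal:
A E (1): add. Components now {A,E} {B} {C} {D}
A D (2): add. Components now {A,D,E} {B} {C}
C E (4): add. Components now {A,C,D,E} {B}
A B (6): add. Components now {A,B,C,D,E}
Every non-tree edge has weight strictly greater than the heaviest edge on the tree path between its endpoints, so the MST is unique.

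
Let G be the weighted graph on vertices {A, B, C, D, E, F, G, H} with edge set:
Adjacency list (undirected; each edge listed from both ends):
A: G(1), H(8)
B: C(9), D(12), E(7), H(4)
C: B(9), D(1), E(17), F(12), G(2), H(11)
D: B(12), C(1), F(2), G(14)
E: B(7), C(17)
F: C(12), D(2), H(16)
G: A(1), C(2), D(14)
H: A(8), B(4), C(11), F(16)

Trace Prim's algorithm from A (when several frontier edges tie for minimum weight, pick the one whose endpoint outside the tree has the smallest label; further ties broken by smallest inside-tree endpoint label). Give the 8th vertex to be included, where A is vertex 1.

E

Prim's algorithm from A:
Step 1: cheapest edge leaving the tree is A–G (1); add G.
Step 2: cheapest edge leaving the tree is C–G (2); add C.
Step 3: cheapest edge leaving the tree is C–D (1); add D.
Step 4: cheapest edge leaving the tree is D–F (2); add F.
Step 5: cheapest edge leaving the tree is A–H (8); add H.
Step 6: cheapest edge leaving the tree is B–H (4); add B.
Step 7: cheapest edge leaving the tree is B–E (7); add E.
Vertex order: A, G, C, D, F, H, B, E. The 8th vertex is E.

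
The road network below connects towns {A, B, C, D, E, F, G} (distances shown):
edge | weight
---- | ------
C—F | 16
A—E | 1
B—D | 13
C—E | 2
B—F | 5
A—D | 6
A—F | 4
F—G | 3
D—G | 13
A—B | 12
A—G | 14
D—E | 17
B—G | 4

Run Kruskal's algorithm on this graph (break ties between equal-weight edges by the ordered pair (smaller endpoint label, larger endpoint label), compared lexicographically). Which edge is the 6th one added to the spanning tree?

A-D

Sort edges by weight, then run Kruskal:
A—E (1): add. Components now {A,E} {B} {C} {D} {F} {G}
C—E (2): add. Components now {A,C,E} {B} {D} {F} {G}
F—G (3): add. Components now {A,C,E} {B} {D} {F,G}
A—F (4): add. Components now {A,C,E,F,G} {B} {D}
B—G (4): add. Components now {A,B,C,E,F,G} {D}
B—F (5): skip — B and F already connected.
A—D (6): add. Components now {A,B,C,D,E,F,G}
The 6th edge added is A—D.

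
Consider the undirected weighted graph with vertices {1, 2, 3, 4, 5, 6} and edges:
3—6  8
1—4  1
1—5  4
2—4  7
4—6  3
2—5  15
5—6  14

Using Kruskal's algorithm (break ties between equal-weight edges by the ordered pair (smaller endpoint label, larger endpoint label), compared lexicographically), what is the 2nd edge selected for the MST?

4-6

Kruskal: consider edges lightest-first.
1—4 (1): add — endpoints in different components.
4—6 (3): add — endpoints in different components.
1—5 (4): add — endpoints in different components.
2—4 (7): add — endpoints in different components.
3—6 (8): add — endpoints in different components.
The 2nd edge added is 4—6.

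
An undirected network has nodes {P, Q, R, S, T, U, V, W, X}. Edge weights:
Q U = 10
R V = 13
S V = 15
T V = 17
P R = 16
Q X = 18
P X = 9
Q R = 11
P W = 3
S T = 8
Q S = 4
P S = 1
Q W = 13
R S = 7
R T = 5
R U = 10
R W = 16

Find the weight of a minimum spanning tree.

52

Kruskal: consider edges lightest-first.
P S (1): add — endpoints in different components.
P W (3): add — endpoints in different components.
Q S (4): add — endpoints in different components.
R T (5): add — endpoints in different components.
R S (7): add — endpoints in different components.
S T (8): skip — T and S already connected.
P X (9): add — endpoints in different components.
Q U (10): add — endpoints in different components.
R U (10): skip — U and R already connected.
Q R (11): skip — R and Q already connected.
Q W (13): skip — W and Q already connected.
R V (13): add — endpoints in different components.
MST edges: P S, P W, Q S, R T, R S, P X, Q U, R V; total weight 1+3+4+5+7+9+10+13 = 52.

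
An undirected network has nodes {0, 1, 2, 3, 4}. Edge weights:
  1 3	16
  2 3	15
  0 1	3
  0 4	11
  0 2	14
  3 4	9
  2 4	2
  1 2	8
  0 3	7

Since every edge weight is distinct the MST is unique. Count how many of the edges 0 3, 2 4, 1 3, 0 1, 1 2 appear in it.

4

Sort edges by weight, then run Kruskal:
2 4 (2): add — endpoints in different components.
0 1 (3): add — endpoints in different components.
0 3 (7): add — endpoints in different components.
1 2 (8): add — endpoints in different components.
MST edge set: {2 4, 0 1, 0 3, 1 2}.
Of the listed edges, {0 3, 2 4, 0 1, 1 2} are in the MST → 4.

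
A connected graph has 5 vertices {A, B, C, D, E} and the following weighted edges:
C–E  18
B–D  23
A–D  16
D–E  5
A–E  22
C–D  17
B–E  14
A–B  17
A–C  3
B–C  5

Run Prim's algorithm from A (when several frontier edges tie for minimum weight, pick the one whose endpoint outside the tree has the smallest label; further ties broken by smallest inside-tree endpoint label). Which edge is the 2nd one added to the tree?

Grow the tree from A using Prim:
Step 1: cheapest edge leaving the tree is A–C (3); add C.
Step 2: cheapest edge leaving the tree is B–C (5); add B.
Step 3: cheapest edge leaving the tree is B–E (14); add E.
Step 4: cheapest edge leaving the tree is D–E (5); add D.
The 2nd edge added is B–C.

B-C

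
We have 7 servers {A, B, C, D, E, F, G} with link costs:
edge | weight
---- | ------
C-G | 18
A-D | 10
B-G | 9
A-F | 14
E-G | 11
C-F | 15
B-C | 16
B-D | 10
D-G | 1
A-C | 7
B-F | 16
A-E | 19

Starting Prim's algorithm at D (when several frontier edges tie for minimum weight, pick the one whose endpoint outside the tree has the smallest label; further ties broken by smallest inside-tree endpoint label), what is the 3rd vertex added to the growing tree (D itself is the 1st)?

Prim, starting at D.
Step 1: cheapest edge leaving the tree is D-G (1); add G.
Step 2: cheapest edge leaving the tree is B-G (9); add B.
Step 3: cheapest edge leaving the tree is A-D (10); add A.
Step 4: cheapest edge leaving the tree is A-C (7); add C.
Step 5: cheapest edge leaving the tree is E-G (11); add E.
Step 6: cheapest edge leaving the tree is A-F (14); add F.
Vertex order: D, G, B, A, C, E, F. The 3rd vertex is B.

B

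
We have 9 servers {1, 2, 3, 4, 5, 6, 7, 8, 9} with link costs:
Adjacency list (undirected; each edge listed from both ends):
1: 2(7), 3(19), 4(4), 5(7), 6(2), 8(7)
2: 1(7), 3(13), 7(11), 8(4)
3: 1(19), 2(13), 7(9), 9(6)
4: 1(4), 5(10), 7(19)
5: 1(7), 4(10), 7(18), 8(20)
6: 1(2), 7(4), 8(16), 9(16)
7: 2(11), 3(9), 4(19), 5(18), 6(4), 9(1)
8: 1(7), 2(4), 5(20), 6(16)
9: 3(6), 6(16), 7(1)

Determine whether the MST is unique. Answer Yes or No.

No

Kruskal's algorithm — process edges by increasing weight (ties by edge label):
7—9 (1): add — endpoints in different components.
1—6 (2): add — endpoints in different components.
1—4 (4): add — endpoints in different components.
2—8 (4): add — endpoints in different components.
6—7 (4): add — endpoints in different components.
3—9 (6): add — endpoints in different components.
1—2 (7): add — endpoints in different components.
1—5 (7): add — endpoints in different components.
Non-tree edge 1—8 has weight 7, equal to the heaviest edge on its tree cycle — swapping gives another MST of the same weight. Not unique.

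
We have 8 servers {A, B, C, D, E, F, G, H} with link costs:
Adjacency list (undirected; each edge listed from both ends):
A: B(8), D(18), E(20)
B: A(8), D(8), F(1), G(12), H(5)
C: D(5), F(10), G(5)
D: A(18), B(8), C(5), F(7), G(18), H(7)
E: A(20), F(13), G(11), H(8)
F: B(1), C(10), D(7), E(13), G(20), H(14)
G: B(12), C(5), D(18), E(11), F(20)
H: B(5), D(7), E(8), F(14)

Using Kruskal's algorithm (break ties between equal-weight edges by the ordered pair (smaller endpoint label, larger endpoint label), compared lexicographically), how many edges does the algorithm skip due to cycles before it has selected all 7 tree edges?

Kruskal: consider edges lightest-first.
B F (1): add — endpoints in different components.
B H (5): add — endpoints in different components.
C D (5): add — endpoints in different components.
C G (5): add — endpoints in different components.
D F (7): add — endpoints in different components.
D H (7): skip — D and H already connected.
A B (8): add — endpoints in different components.
B D (8): skip — B and D already connected.
E H (8): add — endpoints in different components.
Edges rejected before the tree was complete: 2.

2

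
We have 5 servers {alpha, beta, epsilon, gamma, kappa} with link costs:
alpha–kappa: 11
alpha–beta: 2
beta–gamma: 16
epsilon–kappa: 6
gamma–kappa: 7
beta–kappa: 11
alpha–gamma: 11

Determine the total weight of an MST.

Kruskal: consider edges lightest-first.
alpha–beta (2): add — endpoints in different components.
epsilon–kappa (6): add — endpoints in different components.
gamma–kappa (7): add — endpoints in different components.
alpha–gamma (11): add — endpoints in different components.
MST edges: alpha–beta, epsilon–kappa, gamma–kappa, alpha–gamma; total weight 2+6+7+11 = 26.

26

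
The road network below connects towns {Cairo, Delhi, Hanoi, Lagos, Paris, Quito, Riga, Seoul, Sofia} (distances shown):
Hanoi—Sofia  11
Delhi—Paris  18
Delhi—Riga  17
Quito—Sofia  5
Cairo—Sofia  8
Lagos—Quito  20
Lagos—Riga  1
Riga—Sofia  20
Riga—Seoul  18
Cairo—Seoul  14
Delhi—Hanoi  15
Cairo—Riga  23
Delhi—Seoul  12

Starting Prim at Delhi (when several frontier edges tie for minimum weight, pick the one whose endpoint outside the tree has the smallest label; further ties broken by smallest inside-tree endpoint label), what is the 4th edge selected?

Prim's algorithm from Delhi:
Step 1: frontier [Delhi—Seoul 12, Delhi—Hanoi 15, Delhi—Riga 17, Delhi—Paris 18] → take Delhi—Seoul (12); add Seoul.
Step 2: frontier [Delhi—Hanoi 15, Delhi—Riga 17, Delhi—Paris 18, Cairo—Seoul 14, Riga—Seoul 18] → take Cairo—Seoul (14); add Cairo.
Step 3: frontier [Cairo—Sofia 8, Cairo—Riga 23, Delhi—Hanoi 15, Delhi—Riga 17, Delhi—Paris 18, Riga—Seoul 18] → take Cairo—Sofia (8); add Sofia.
Step 4: frontier [Cairo—Riga 23, Delhi—Hanoi 15, Delhi—Riga 17, Delhi—Paris 18, Riga—Seoul 18, Quito—Sofia 5, Hanoi—Sofia 11, Riga—Sofia 20] → take Quito—Sofia (5); add Quito.
Step 5: frontier [Cairo—Riga 23, Delhi—Hanoi 15, Delhi—Riga 17, Delhi—Paris 18, Lagos—Quito 20, Riga—Seoul 18, Hanoi—Sofia 11, Riga—Sofia 20] → take Hanoi—Sofia (11); add Hanoi.
Step 6: frontier [Cairo—Riga 23, Delhi—Riga 17, Delhi—Paris 18, Lagos—Quito 20, Riga—Seoul 18, Riga—Sofia 20] → take Delhi—Riga (17); add Riga.
Step 7: frontier [Delhi—Paris 18, Lagos—Quito 20, Lagos—Riga 1] → take Lagos—Riga (1); add Lagos.
Step 8: frontier [Delhi—Paris 18] → take Delhi—Paris (18); add Paris.
The 4th edge added is Quito—Sofia.

Quito-Sofia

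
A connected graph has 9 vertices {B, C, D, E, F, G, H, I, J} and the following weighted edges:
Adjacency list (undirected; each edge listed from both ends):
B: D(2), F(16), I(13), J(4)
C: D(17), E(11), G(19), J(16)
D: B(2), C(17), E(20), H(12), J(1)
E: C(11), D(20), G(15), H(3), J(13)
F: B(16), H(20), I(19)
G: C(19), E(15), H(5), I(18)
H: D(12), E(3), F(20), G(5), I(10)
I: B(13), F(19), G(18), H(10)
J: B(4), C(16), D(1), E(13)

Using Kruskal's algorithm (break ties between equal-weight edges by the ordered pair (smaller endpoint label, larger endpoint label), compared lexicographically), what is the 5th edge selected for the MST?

Kruskal: consider edges lightest-first.
D–J (1): add — endpoints in different components.
B–D (2): add — endpoints in different components.
E–H (3): add — endpoints in different components.
B–J (4): skip — B and J already connected.
G–H (5): add — endpoints in different components.
H–I (10): add — endpoints in different components.
C–E (11): add — endpoints in different components.
D–H (12): add — endpoints in different components.
B–I (13): skip — B and I already connected.
E–J (13): skip — E and J already connected.
E–G (15): skip — E and G already connected.
B–F (16): add — endpoints in different components.
The 5th edge added is H–I.

H-I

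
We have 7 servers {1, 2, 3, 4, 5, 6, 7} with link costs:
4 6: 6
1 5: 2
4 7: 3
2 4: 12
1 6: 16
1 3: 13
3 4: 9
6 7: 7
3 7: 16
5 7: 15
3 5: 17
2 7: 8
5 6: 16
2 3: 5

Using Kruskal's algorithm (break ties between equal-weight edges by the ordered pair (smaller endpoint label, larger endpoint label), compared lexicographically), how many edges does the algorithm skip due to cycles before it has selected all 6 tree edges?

3

Kruskal: consider edges lightest-first.
1 5 (2): add — endpoints in different components.
4 7 (3): add — endpoints in different components.
2 3 (5): add — endpoints in different components.
4 6 (6): add — endpoints in different components.
6 7 (7): skip — 6 and 7 already connected.
2 7 (8): add — endpoints in different components.
3 4 (9): skip — 3 and 4 already connected.
2 4 (12): skip — 2 and 4 already connected.
1 3 (13): add — endpoints in different components.
Edges rejected before the tree was complete: 3.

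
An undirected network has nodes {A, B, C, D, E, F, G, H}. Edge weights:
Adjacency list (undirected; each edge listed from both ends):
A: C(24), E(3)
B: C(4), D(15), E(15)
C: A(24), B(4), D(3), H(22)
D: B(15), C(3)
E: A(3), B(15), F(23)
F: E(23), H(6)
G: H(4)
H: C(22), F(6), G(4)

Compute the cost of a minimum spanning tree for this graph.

57

Prim, starting at H.
Step 1: frontier [G–H 4, F–H 6, C–H 22] → take G–H (4); add G.
Step 2: frontier [F–H 6, C–H 22] → take F–H (6); add F.
Step 3: frontier [E–F 23, C–H 22] → take C–H (22); add C.
Step 4: frontier [C–D 3, B–C 4, A–C 24, E–F 23] → take C–D (3); add D.
Step 5: frontier [B–C 4, A–C 24, B–D 15, E–F 23] → take B–C (4); add B.
Step 6: frontier [B–E 15, A–C 24, E–F 23] → take B–E (15); add E.
Step 7: frontier [A–C 24, A–E 3] → take A–E (3); add A.
MST edges: G–H, F–H, C–H, C–D, B–C, B–E, A–E; total weight 4+6+22+3+4+15+3 = 57.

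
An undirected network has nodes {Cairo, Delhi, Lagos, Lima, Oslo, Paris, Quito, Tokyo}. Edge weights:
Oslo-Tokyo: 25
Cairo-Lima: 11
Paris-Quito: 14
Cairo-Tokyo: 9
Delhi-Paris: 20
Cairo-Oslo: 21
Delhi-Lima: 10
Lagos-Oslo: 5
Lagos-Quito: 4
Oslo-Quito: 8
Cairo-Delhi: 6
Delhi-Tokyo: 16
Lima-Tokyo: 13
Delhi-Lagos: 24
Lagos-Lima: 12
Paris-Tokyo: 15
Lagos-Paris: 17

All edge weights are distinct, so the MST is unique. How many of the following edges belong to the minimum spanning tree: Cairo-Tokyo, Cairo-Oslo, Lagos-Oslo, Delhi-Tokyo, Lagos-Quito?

Kruskal: consider edges lightest-first.
Lagos-Quito (4): add — endpoints in different components.
Lagos-Oslo (5): add — endpoints in different components.
Cairo-Delhi (6): add — endpoints in different components.
Oslo-Quito (8): skip — Quito and Oslo already connected.
Cairo-Tokyo (9): add — endpoints in different components.
Delhi-Lima (10): add — endpoints in different components.
Cairo-Lima (11): skip — Lima and Cairo already connected.
Lagos-Lima (12): add — endpoints in different components.
Lima-Tokyo (13): skip — Lima and Tokyo already connected.
Paris-Quito (14): add — endpoints in different components.
MST edge set: {Lagos-Quito, Lagos-Oslo, Cairo-Delhi, Cairo-Tokyo, Delhi-Lima, Lagos-Lima, Paris-Quito}.
Of the listed edges, {Cairo-Tokyo, Lagos-Oslo, Lagos-Quito} are in the MST → 3.

3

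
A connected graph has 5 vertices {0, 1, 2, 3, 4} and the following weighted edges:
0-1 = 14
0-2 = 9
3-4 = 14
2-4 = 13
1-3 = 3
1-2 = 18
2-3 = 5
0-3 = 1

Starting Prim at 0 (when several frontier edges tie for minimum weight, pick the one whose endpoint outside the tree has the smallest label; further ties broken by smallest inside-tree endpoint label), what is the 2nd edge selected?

Grow the tree from 0 using Prim:
Step 1: cheapest edge leaving the tree is 0-3 (1); add 3.
Step 2: cheapest edge leaving the tree is 1-3 (3); add 1.
Step 3: cheapest edge leaving the tree is 2-3 (5); add 2.
Step 4: cheapest edge leaving the tree is 2-4 (13); add 4.
The 2nd edge added is 1-3.

1-3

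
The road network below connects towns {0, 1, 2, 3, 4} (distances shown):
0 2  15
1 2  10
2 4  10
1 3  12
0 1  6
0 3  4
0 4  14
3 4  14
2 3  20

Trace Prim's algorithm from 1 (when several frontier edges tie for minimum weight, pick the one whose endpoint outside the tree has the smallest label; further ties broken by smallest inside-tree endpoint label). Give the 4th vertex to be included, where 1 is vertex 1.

2

Prim, starting at 1.
Step 1: frontier [0 1 6, 1 2 10, 1 3 12] → take 0 1 (6); add 0.
Step 2: frontier [0 3 4, 0 4 14, 0 2 15, 1 2 10, 1 3 12] → take 0 3 (4); add 3.
Step 3: frontier [0 4 14, 0 2 15, 1 2 10, 3 4 14, 2 3 20] → take 1 2 (10); add 2.
Step 4: frontier [0 4 14, 2 4 10, 3 4 14] → take 2 4 (10); add 4.
Vertex order: 1, 0, 3, 2, 4. The 4th vertex is 2.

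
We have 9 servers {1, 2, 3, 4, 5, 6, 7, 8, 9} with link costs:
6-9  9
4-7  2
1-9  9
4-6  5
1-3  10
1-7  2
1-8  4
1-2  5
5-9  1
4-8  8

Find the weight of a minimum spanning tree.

38

Prim's algorithm from 4:
Step 1: cheapest edge leaving the tree is 4-7 (2); add 7.
Step 2: cheapest edge leaving the tree is 1-7 (2); add 1.
Step 3: cheapest edge leaving the tree is 1-8 (4); add 8.
Step 4: cheapest edge leaving the tree is 1-2 (5); add 2.
Step 5: cheapest edge leaving the tree is 4-6 (5); add 6.
Step 6: cheapest edge leaving the tree is 1-9 (9); add 9.
Step 7: cheapest edge leaving the tree is 5-9 (1); add 5.
Step 8: cheapest edge leaving the tree is 1-3 (10); add 3.
MST edges: 4-7, 1-7, 1-8, 1-2, 4-6, 1-9, 5-9, 1-3; total weight 2+2+4+5+5+9+1+10 = 38.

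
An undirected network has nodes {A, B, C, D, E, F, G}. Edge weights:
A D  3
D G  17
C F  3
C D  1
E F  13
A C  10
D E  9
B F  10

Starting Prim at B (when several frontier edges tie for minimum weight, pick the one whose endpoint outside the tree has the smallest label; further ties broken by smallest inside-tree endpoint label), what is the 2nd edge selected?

C-F

Prim's algorithm from B:
Step 1: cheapest edge leaving the tree is B F (10); add F.
Step 2: cheapest edge leaving the tree is C F (3); add C.
Step 3: cheapest edge leaving the tree is C D (1); add D.
Step 4: cheapest edge leaving the tree is A D (3); add A.
Step 5: cheapest edge leaving the tree is D E (9); add E.
Step 6: cheapest edge leaving the tree is D G (17); add G.
The 2nd edge added is C F.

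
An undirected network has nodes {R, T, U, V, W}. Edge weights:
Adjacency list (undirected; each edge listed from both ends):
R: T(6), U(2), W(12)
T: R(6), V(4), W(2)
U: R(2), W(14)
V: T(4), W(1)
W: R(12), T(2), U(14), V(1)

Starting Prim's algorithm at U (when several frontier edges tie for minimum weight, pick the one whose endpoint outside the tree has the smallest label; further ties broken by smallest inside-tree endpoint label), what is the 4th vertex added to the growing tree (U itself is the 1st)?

W

Prim, starting at U.
Step 1: frontier [R–U 2, U–W 14] → take R–U (2); add R.
Step 2: frontier [R–T 6, R–W 12, U–W 14] → take R–T (6); add T.
Step 3: frontier [R–W 12, T–W 2, T–V 4, U–W 14] → take T–W (2); add W.
Step 4: frontier [T–V 4, V–W 1] → take V–W (1); add V.
Vertex order: U, R, T, W, V. The 4th vertex is W.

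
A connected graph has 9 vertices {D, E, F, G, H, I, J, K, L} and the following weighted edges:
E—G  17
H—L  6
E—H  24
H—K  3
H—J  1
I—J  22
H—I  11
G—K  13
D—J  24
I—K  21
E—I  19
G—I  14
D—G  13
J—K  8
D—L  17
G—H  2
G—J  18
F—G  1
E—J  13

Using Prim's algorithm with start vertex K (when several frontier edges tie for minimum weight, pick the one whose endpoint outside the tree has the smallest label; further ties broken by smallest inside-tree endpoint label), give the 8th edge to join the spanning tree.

E-J

Prim's algorithm from K:
Step 1: cheapest edge leaving the tree is H—K (3); add H.
Step 2: cheapest edge leaving the tree is H—J (1); add J.
Step 3: cheapest edge leaving the tree is G—H (2); add G.
Step 4: cheapest edge leaving the tree is F—G (1); add F.
Step 5: cheapest edge leaving the tree is H—L (6); add L.
Step 6: cheapest edge leaving the tree is H—I (11); add I.
Step 7: cheapest edge leaving the tree is D—G (13); add D.
Step 8: cheapest edge leaving the tree is E—J (13); add E.
The 8th edge added is E—J.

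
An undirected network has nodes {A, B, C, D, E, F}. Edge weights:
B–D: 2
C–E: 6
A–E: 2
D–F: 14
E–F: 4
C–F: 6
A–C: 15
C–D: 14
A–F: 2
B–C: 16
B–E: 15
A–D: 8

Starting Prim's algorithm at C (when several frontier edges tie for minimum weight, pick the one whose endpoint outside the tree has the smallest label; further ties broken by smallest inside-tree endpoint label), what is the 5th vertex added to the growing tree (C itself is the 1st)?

D

Prim's algorithm from C:
Step 1: frontier [C–E 6, C–F 6, C–D 14, A–C 15, B–C 16] → take C–E (6); add E.
Step 2: frontier [C–F 6, C–D 14, A–C 15, B–C 16, A–E 2, E–F 4, B–E 15] → take A–E (2); add A.
Step 3: frontier [A–F 2, A–D 8, C–F 6, C–D 14, B–C 16, E–F 4, B–E 15] → take A–F (2); add F.
Step 4: frontier [A–D 8, C–D 14, B–C 16, B–E 15, D–F 14] → take A–D (8); add D.
Step 5: frontier [B–C 16, B–D 2, B–E 15] → take B–D (2); add B.
Vertex order: C, E, A, F, D, B. The 5th vertex is D.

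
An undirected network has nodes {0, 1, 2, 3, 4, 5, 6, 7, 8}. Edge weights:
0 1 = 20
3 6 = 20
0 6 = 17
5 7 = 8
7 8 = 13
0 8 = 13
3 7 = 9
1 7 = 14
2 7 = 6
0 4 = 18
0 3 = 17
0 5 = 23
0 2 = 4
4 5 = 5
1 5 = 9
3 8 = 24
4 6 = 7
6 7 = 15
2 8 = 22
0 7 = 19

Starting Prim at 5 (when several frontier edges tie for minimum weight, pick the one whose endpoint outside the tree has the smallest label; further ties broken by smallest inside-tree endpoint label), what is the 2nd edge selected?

4-6

Grow the tree from 5 using Prim:
Step 1: cheapest edge leaving the tree is 4 5 (5); add 4.
Step 2: cheapest edge leaving the tree is 4 6 (7); add 6.
Step 3: cheapest edge leaving the tree is 5 7 (8); add 7.
Step 4: cheapest edge leaving the tree is 2 7 (6); add 2.
Step 5: cheapest edge leaving the tree is 0 2 (4); add 0.
Step 6: cheapest edge leaving the tree is 1 5 (9); add 1.
Step 7: cheapest edge leaving the tree is 3 7 (9); add 3.
Step 8: cheapest edge leaving the tree is 0 8 (13); add 8.
The 2nd edge added is 4 6.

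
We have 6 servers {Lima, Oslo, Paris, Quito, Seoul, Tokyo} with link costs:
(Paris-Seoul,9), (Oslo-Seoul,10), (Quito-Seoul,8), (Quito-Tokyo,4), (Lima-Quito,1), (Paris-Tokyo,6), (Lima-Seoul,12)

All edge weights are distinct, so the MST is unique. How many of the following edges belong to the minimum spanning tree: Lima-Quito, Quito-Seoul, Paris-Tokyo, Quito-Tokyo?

Sort edges by weight, then run Kruskal:
Lima-Quito (1): add — endpoints in different components.
Quito-Tokyo (4): add — endpoints in different components.
Paris-Tokyo (6): add — endpoints in different components.
Quito-Seoul (8): add — endpoints in different components.
Paris-Seoul (9): skip — Paris and Seoul already connected.
Oslo-Seoul (10): add — endpoints in different components.
MST edge set: {Lima-Quito, Quito-Tokyo, Paris-Tokyo, Quito-Seoul, Oslo-Seoul}.
Of the listed edges, {Lima-Quito, Quito-Seoul, Paris-Tokyo, Quito-Tokyo} are in the MST → 4.

4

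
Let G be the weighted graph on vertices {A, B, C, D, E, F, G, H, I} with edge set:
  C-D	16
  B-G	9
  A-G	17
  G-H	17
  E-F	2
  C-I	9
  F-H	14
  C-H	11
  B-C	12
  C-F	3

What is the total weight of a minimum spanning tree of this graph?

79

Sort edges by weight, then run Kruskal:
E-F (2): add — endpoints in different components.
C-F (3): add — endpoints in different components.
B-G (9): add — endpoints in different components.
C-I (9): add — endpoints in different components.
C-H (11): add — endpoints in different components.
B-C (12): add — endpoints in different components.
F-H (14): skip — F and H already connected.
C-D (16): add — endpoints in different components.
A-G (17): add — endpoints in different components.
MST edges: E-F, C-F, B-G, C-I, C-H, B-C, C-D, A-G; total weight 2+3+9+9+11+12+16+17 = 79.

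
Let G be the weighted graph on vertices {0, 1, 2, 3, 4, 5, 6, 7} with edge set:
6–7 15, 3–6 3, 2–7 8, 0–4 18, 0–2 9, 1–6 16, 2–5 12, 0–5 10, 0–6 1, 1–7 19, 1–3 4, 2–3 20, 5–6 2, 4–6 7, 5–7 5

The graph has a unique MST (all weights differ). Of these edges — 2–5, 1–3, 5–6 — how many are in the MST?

2

Kruskal: consider edges lightest-first.
0–6 (1): add — endpoints in different components.
5–6 (2): add — endpoints in different components.
3–6 (3): add — endpoints in different components.
1–3 (4): add — endpoints in different components.
5–7 (5): add — endpoints in different components.
4–6 (7): add — endpoints in different components.
2–7 (8): add — endpoints in different components.
MST edge set: {0–6, 5–6, 3–6, 1–3, 5–7, 4–6, 2–7}.
Of the listed edges, {1–3, 5–6} are in the MST → 2.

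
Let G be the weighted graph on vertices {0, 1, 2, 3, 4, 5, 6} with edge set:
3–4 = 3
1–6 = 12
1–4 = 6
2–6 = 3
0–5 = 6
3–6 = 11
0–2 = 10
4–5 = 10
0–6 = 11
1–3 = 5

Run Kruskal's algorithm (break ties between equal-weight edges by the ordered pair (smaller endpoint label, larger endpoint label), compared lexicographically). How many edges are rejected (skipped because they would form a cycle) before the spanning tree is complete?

1

Kruskal's algorithm — process edges by increasing weight (ties by edge label):
2–6 (3): add — endpoints in different components.
3–4 (3): add — endpoints in different components.
1–3 (5): add — endpoints in different components.
0–5 (6): add — endpoints in different components.
1–4 (6): skip — 1 and 4 already connected.
0–2 (10): add — endpoints in different components.
4–5 (10): add — endpoints in different components.
Edges rejected before the tree was complete: 1.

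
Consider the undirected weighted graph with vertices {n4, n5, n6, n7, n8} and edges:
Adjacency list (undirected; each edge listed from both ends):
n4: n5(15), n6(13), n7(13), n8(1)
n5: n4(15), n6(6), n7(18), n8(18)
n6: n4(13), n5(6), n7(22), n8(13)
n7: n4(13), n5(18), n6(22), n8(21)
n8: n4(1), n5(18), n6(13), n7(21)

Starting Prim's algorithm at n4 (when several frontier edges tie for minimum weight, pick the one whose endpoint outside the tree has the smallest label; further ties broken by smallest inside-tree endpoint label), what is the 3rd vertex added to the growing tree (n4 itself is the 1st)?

n6

Prim, starting at n4.
Step 1: cheapest edge leaving the tree is n4–n8 (1); add n8.
Step 2: cheapest edge leaving the tree is n4–n6 (13); add n6.
Step 3: cheapest edge leaving the tree is n5–n6 (6); add n5.
Step 4: cheapest edge leaving the tree is n4–n7 (13); add n7.
Vertex order: n4, n8, n6, n5, n7. The 3rd vertex is n6.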